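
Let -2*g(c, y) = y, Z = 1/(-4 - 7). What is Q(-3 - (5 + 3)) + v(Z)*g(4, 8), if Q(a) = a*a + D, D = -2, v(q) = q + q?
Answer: 1317/11 ≈ 119.73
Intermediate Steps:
Z = -1/11 (Z = 1/(-11) = -1/11 ≈ -0.090909)
v(q) = 2*q
Q(a) = -2 + a**2 (Q(a) = a*a - 2 = a**2 - 2 = -2 + a**2)
g(c, y) = -y/2
Q(-3 - (5 + 3)) + v(Z)*g(4, 8) = (-2 + (-3 - (5 + 3))**2) + (2*(-1/11))*(-1/2*8) = (-2 + (-3 - 1*8)**2) - 2/11*(-4) = (-2 + (-3 - 8)**2) + 8/11 = (-2 + (-11)**2) + 8/11 = (-2 + 121) + 8/11 = 119 + 8/11 = 1317/11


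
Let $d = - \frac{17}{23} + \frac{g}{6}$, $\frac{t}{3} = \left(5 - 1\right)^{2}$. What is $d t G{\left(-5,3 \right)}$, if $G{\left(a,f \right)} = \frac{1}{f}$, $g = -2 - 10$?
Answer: $- \frac{1008}{23} \approx -43.826$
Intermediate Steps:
$g = -12$
$t = 48$ ($t = 3 \left(5 - 1\right)^{2} = 3 \cdot 4^{2} = 3 \cdot 16 = 48$)
$d = - \frac{63}{23}$ ($d = - \frac{17}{23} - \frac{12}{6} = \left(-17\right) \frac{1}{23} - 2 = - \frac{17}{23} - 2 = - \frac{63}{23} \approx -2.7391$)
$d t G{\left(-5,3 \right)} = \frac{\left(- \frac{63}{23}\right) 48}{3} = \left(- \frac{3024}{23}\right) \frac{1}{3} = - \frac{1008}{23}$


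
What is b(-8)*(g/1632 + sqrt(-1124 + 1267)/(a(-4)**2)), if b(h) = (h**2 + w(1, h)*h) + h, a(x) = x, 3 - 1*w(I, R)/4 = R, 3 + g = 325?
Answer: -5957/102 - 37*sqrt(143)/2 ≈ -279.63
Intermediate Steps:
g = 322 (g = -3 + 325 = 322)
w(I, R) = 12 - 4*R
b(h) = h + h**2 + h*(12 - 4*h) (b(h) = (h**2 + (12 - 4*h)*h) + h = (h**2 + h*(12 - 4*h)) + h = h + h**2 + h*(12 - 4*h))
b(-8)*(g/1632 + sqrt(-1124 + 1267)/(a(-4)**2)) = (-8*(13 - 3*(-8)))*(322/1632 + sqrt(-1124 + 1267)/((-4)**2)) = (-8*(13 + 24))*(322*(1/1632) + sqrt(143)/16) = (-8*37)*(161/816 + sqrt(143)*(1/16)) = -296*(161/816 + sqrt(143)/16) = -5957/102 - 37*sqrt(143)/2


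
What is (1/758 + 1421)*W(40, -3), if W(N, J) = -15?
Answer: -16156785/758 ≈ -21315.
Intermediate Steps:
(1/758 + 1421)*W(40, -3) = (1/758 + 1421)*(-15) = (1077119/758)*(-15) = -16156785/758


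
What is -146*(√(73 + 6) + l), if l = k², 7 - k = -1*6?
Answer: -24674 - 146*√79 ≈ -25972.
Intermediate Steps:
k = 13 (k = 7 - (-1)*6 = 7 - 1*(-6) = 7 + 6 = 13)
l = 169 (l = 13² = 169)
-146*(√(73 + 6) + l) = -146*(√(73 + 6) + 169) = -146*(√79 + 169) = -146*(169 + √79) = -24674 - 146*√79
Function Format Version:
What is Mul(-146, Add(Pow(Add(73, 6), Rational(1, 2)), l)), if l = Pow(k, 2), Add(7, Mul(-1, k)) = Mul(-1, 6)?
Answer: Add(-24674, Mul(-146, Pow(79, Rational(1, 2)))) ≈ -25972.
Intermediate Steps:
k = 13 (k = Add(7, Mul(-1, Mul(-1, 6))) = Add(7, Mul(-1, -6)) = Add(7, 6) = 13)
l = 169 (l = Pow(13, 2) = 169)
Mul(-146, Add(Pow(Add(73, 6), Rational(1, 2)), l)) = Mul(-146, Add(Pow(Add(73, 6), Rational(1, 2)), 169)) = Mul(-146, Add(Pow(79, Rational(1, 2)), 169)) = Mul(-146, Add(169, Pow(79, Rational(1, 2)))) = Add(-24674, Mul(-146, Pow(79, Rational(1, 2))))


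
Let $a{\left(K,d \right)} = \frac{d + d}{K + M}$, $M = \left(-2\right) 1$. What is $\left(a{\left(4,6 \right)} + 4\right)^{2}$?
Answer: $100$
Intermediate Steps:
$M = -2$
$a{\left(K,d \right)} = \frac{2 d}{-2 + K}$ ($a{\left(K,d \right)} = \frac{d + d}{K - 2} = \frac{2 d}{-2 + K}$)
$\left(a{\left(4,6 \right)} + 4\right)^{2} = \left(2 \cdot 6 \frac{1}{-2 + 4} + 4\right)^{2} = \left(2 \cdot 6 \cdot \frac{1}{2} + 4\right)^{2} = \left(6 + 4\right)^{2} = 10^{2} = 100$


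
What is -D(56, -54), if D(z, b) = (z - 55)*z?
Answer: -56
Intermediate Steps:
D(z, b) = z*(-55 + z) (D(z, b) = (-55 + z)*z = z*(-55 + z))
-D(56, -54) = -56*(-55 + 56) = -56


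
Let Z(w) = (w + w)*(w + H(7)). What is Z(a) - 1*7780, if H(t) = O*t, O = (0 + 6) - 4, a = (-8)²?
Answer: 2204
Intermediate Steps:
a = 64
O = 2 (O = 6 - 4 = 2)
H(t) = 2*t
Z(w) = 2*w*(14 + w) (Z(w) = (w + w)*(w + 2*7) = (2*w)*(w + 14) = (2*w)*(14 + w) = 2*w*(14 + w))
Z(a) - 1*7780 = 2*64*(14 + 64) - 1*7780 = 2*64*78 - 7780 = 9984 - 7780 = 2204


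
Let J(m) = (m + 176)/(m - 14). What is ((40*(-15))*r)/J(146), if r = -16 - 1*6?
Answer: 871200/161 ≈ 5411.2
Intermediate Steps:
r = -22 (r = -16 - 6 = -22)
J(m) = (176 + m)/(-14 + m)
((40*(-15))*r)/J(146) = ((40*(-15))*(-22))/(((176 + 146)/(-14 + 146))) = (-600*(-22))/((322/132)) = 13200/(((1/132)*322)) = 13200/(161/66) = 13200*(66/161) = 871200/161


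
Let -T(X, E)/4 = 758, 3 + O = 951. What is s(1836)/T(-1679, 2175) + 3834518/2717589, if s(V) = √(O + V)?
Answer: 3834518/2717589 - √174/758 ≈ 1.3936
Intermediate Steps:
O = 948 (O = -3 + 951 = 948)
T(X, E) = -3032 (T(X, E) = -4*758 = -3032)
s(V) = √(948 + V)
s(1836)/T(-1679, 2175) + 3834518/2717589 = √(948 + 1836)/(-3032) + 3834518/2717589 = √2784*(-1/3032) + 3834518*(1/2717589) = (4*√174)*(-1/3032) + 3834518/2717589 = -√174/758 + 3834518/2717589 = 3834518/2717589 - √174/758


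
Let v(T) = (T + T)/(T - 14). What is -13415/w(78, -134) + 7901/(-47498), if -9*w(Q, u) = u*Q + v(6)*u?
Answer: -38010877/3182366 ≈ -11.944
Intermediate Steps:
v(T) = 2*T/(-14 + T) (v(T) = (2*T)/(-14 + T) = 2*T/(-14 + T))
w(Q, u) = u/6 - Q*u/9 (w(Q, u) = -(u*Q + (2*6/(-14 + 6))*u)/9 = -(Q*u + (2*6/(-8))*u)/9 = -(Q*u + (2*6*(-⅛))*u)/9 = -(Q*u - 3*u/2)/9 = -(-3*u/2 + Q*u)/9 = u/6 - Q*u/9)
-13415/w(78, -134) + 7901/(-47498) = -13415*(-9/(67*(3 - 2*78))) + 7901/(-47498) = -13415*(-9/(67*(3 - 156))) + 7901*(-1/47498) = -13415/((1/18)*(-134)*(-153)) - 7901/47498 = -13415/1139 - 7901/47498 = -38010877/3182366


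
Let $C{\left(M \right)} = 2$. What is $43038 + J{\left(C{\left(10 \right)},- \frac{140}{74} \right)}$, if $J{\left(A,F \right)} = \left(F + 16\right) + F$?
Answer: $\frac{1592858}{37} \approx 43050.0$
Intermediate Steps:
$J{\left(A,F \right)} = 16 + 2 F$ ($J{\left(A,F \right)} = \left(16 + F\right) + F = 16 + 2 F$)
$43038 + J{\left(C{\left(10 \right)},- \frac{140}{74} \right)} = 43038 + \left(16 + 2 \left(- \frac{140}{74}\right)\right) = 43038 + \left(16 + 2 \left(\left(-140\right) \frac{1}{74}\right)\right) = 43038 + \left(16 + 2 \left(- \frac{70}{37}\right)\right) = 43038 + \left(16 - \frac{140}{37}\right) = 43038 + \frac{452}{37} = \frac{1592858}{37}$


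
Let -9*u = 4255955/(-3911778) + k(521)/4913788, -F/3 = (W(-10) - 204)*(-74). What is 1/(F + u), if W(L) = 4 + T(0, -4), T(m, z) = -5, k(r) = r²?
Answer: -86497415077788/3936487434668294159 ≈ -2.1973e-5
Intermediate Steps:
W(L) = -1 (W(L) = 4 - 5 = -1)
F = -45510 (F = -3*(-1 - 204)*(-74) = -(-615)*(-74) = -3*15170 = -45510)
u = 9925521837721/86497415077788 (u = -(4255955/(-3911778) + 521²/4913788)/9 = -(4255955*(-1/3911778) + 271441*(1/4913788))/9 = -(-4255955/3911778 + 271441/4913788)/9 = -⅑*(-9925521837721/9610823897532) = 9925521837721/86497415077788 ≈ 0.11475)
1/(F + u) = 1/(-45510 + 9925521837721/86497415077788) = 1/(-3936487434668294159/86497415077788) = -86497415077788/3936487434668294159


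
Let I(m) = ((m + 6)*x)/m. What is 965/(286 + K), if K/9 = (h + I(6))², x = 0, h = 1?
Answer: 193/59 ≈ 3.2712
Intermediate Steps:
I(m) = 0 (I(m) = ((m + 6)*0)/m = ((6 + m)*0)/m = 0/m = 0)
K = 9 (K = 9*(1 + 0)² = 9*1² = 9*1 = 9)
965/(286 + K) = 965/(286 + 9) = 965/295 = 965*(1/295) = 193/59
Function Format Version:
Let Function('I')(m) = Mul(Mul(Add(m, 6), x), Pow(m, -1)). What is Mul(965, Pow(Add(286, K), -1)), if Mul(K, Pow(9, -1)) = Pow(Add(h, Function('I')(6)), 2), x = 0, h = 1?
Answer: Rational(193, 59) ≈ 3.2712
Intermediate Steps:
Function('I')(m) = 0 (Function('I')(m) = Mul(Mul(Add(m, 6), 0), Pow(m, -1)) = Mul(Mul(Add(6, m), 0), Pow(m, -1)) = Mul(0, Pow(m, -1)) = 0)
K = 9 (K = Mul(9, Pow(Add(1, 0), 2)) = Mul(9, Pow(1, 2)) = Mul(9, 1) = 9)
Mul(965, Pow(Add(286, K), -1)) = Mul(965, Pow(Add(286, 9), -1)) = Mul(965, Pow(295, -1)) = Mul(965, Rational(1, 295)) = Rational(193, 59)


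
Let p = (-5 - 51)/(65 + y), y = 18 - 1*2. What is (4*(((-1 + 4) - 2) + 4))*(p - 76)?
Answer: -124240/81 ≈ -1533.8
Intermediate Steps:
y = 16 (y = 18 - 2 = 16)
p = -56/81 (p = (-5 - 51)/(65 + 16) = -56/81 ≈ -0.69136)
(4*(((-1 + 4) - 2) + 4))*(p - 76) = (4*(((-1 + 4) - 2) + 4))*(-56/81 - 76) = (4*((3 - 2) + 4))*(-6212/81) = (4*(1 + 4))*(-6212/81) = (4*5)*(-6212/81) = 20*(-6212/81) = -124240/81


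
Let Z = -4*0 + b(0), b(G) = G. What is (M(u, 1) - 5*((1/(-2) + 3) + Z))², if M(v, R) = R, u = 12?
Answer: 529/4 ≈ 132.25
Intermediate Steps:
Z = 0 (Z = -4*0 + 0 = 0 + 0 = 0)
(M(u, 1) - 5*((1/(-2) + 3) + Z))² = (1 - 5*((1/(-2) + 3) + 0))² = (1 - 5*((-½ + 3) + 0))² = (1 - 5*(5/2 + 0))² = (1 - 5*5/2)² = (1 - 25/2)² = (-23/2)² = 529/4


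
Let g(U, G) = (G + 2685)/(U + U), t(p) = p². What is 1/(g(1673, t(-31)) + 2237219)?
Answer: 1673/3742869210 ≈ 4.4698e-7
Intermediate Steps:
g(U, G) = (2685 + G)/(2*U) (g(U, G) = (2685 + G)/((2*U)) = (2685 + G)*(1/(2*U)) = (2685 + G)/(2*U))
1/(g(1673, t(-31)) + 2237219) = 1/((½)*(2685 + (-31)²)/1673 + 2237219) = 1/((½)*(1/1673)*(2685 + 961) + 2237219) = 1/((½)*(1/1673)*3646 + 2237219) = 1/(1823/1673 + 2237219) = 1/(3742869210/1673) = 1673/3742869210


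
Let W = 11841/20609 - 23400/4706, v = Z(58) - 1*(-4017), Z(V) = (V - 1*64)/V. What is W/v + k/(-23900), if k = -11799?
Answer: 170523362775563/346179053047300 ≈ 0.49259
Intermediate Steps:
Z(V) = (-64 + V)/V (Z(V) = (V - 64)/V = (-64 + V)/V)
v = 116490/29 (v = (-64 + 58)/58 - 1*(-4017) = (1/58)*(-6) + 4017 = -3/29 + 4017 = 116490/29 ≈ 4016.9)
W = -16404879/3730229 (W = 11841*(1/20609) - 23400*1/4706 = 11841/20609 - 900/181 = -16404879/3730229 ≈ -4.3978)
W/v + k/(-23900) = -16404879/(3730229*116490/29) - 11799/(-23900) = -16404879/3730229*29/116490 - 11799*(-1/23900) = -158580497/144844792070 + 11799/23900 = 170523362775563/346179053047300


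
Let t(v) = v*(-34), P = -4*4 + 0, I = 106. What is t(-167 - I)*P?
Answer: -148512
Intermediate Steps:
P = -16 (P = -16 + 0 = -16)
t(v) = -34*v
t(-167 - I)*P = -34*(-167 - 1*106)*(-16) = -34*(-167 - 106)*(-16) = -34*(-273)*(-16) = 9282*(-16) = -148512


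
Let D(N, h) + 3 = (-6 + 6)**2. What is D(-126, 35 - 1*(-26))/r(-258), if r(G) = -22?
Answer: 3/22 ≈ 0.13636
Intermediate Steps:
D(N, h) = -3 (D(N, h) = -3 + (-6 + 6)**2 = -3 + 0**2 = -3 + 0 = -3)
D(-126, 35 - 1*(-26))/r(-258) = -3/(-22) = -3*(-1/22) = 3/22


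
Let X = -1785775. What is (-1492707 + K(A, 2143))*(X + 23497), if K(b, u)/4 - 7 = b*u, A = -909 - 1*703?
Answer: 26981785552554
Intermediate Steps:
A = -1612 (A = -909 - 703 = -1612)
K(b, u) = 28 + 4*b*u (K(b, u) = 28 + 4*(b*u) = 28 + 4*b*u)
(-1492707 + K(A, 2143))*(X + 23497) = (-1492707 + (28 + 4*(-1612)*2143))*(-1785775 + 23497) = (-1492707 + (28 - 13818064))*(-1762278) = (-1492707 - 13818036)*(-1762278) = -15310743*(-1762278) = 26981785552554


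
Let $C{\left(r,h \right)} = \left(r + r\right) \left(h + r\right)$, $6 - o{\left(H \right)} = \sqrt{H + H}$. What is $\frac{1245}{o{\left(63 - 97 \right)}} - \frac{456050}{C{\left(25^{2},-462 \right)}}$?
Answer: $\frac{14745833}{211900} + \frac{1245 i \sqrt{17}}{52} \approx 69.589 + 98.717 i$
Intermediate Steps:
$o{\left(H \right)} = 6 - \sqrt{2} \sqrt{H}$ ($o{\left(H \right)} = 6 - \sqrt{H + H} = 6 - \sqrt{2 H} = 6 - \sqrt{2} \sqrt{H}$)
$C{\left(r,h \right)} = 2 r \left(h + r\right)$
$\frac{1245}{o{\left(63 - 97 \right)}} - \frac{456050}{C{\left(25^{2},-462 \right)}} = \frac{1245}{6 - \sqrt{2} \sqrt{63 - 97}} - \frac{456050}{2 \cdot 25^{2} \left(-462 + 25^{2}\right)} = \frac{1245}{6 - \sqrt{2} \sqrt{63 - 97}} - \frac{456050}{2 \cdot 625 \left(-462 + 625\right)} = \frac{1245}{6 - \sqrt{2} \sqrt{-34}} - \frac{456050}{2 \cdot 625 \cdot 163} = \frac{1245}{6 - \sqrt{2} i \sqrt{34}} - \frac{456050}{203750} = \frac{1245}{6 - 2 i \sqrt{17}} - \frac{9121}{4075} = - \frac{9121}{4075} + \frac{1245}{6 - 2 i \sqrt{17}}$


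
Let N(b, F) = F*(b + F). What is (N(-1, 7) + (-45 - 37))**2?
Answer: 1600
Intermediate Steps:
N(b, F) = F*(F + b)
(N(-1, 7) + (-45 - 37))**2 = (7*(7 - 1) + (-45 - 37))**2 = (7*6 - 82)**2 = (42 - 82)**2 = (-40)**2 = 1600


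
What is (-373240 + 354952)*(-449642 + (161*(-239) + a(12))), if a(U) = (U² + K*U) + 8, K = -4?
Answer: 8924854896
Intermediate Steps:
a(U) = 8 + U² - 4*U (a(U) = (U² - 4*U) + 8 = 8 + U² - 4*U)
(-373240 + 354952)*(-449642 + (161*(-239) + a(12))) = (-373240 + 354952)*(-449642 + (161*(-239) + (8 + 12² - 4*12))) = -18288*(-449642 + (-38479 + (8 + 144 - 48))) = -18288*(-449642 + (-38479 + 104)) = -18288*(-449642 - 38375) = -18288*(-488017) = 8924854896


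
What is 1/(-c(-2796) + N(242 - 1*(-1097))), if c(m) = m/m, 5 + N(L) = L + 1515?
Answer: 1/2848 ≈ 0.00035112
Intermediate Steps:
N(L) = 1510 + L (N(L) = -5 + (L + 1515) = -5 + (1515 + L) = 1510 + L)
c(m) = 1
1/(-c(-2796) + N(242 - 1*(-1097))) = 1/(-1*1 + (1510 + (242 - 1*(-1097)))) = 1/(-1 + (1510 + (242 + 1097))) = 1/(-1 + (1510 + 1339)) = 1/(-1 + 2849) = 1/2848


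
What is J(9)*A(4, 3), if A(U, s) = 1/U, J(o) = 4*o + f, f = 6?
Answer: 21/2 ≈ 10.500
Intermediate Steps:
J(o) = 6 + 4*o (J(o) = 4*o + 6 = 6 + 4*o)
J(9)*A(4, 3) = (6 + 4*9)/4 = (6 + 36)*(1/4) = 42*(1/4) = 21/2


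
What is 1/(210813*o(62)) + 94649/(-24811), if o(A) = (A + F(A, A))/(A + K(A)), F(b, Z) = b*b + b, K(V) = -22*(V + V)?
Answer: -1277008403641/334750805952 ≈ -3.8148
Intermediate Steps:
K(V) = -44*V
F(b, Z) = b + b**2 (F(b, Z) = b**2 + b = b + b**2)
o(A) = -(A + A*(1 + A))/(43*A) (o(A) = (A + A*(1 + A))/(A - 44*A) = (A + A*(1 + A))/((-43*A)) = (A + A*(1 + A))*(-1/(43*A)) = -(A + A*(1 + A))/(43*A))
1/(210813*o(62)) + 94649/(-24811) = 1/(210813*(-2/43 - 1/43*62)) + 94649/(-24811) = 1/(210813*(-2/43 - 62/43)) + 94649*(-1/24811) = 1/(210813*(-64/43)) - 94649/24811 = (1/210813)*(-43/64) - 94649/24811 = -43/13492032 - 94649/24811 = -1277008403641/334750805952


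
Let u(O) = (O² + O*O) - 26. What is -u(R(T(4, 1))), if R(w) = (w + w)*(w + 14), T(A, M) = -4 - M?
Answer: -16174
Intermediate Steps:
R(w) = 2*w*(14 + w) (R(w) = (2*w)*(14 + w) = 2*w*(14 + w))
u(O) = -26 + 2*O² (u(O) = (O² + O²) - 26 = 2*O² - 26 = -26 + 2*O²)
-u(R(T(4, 1))) = -(-26 + 2*(2*(-4 - 1*1)*(14 + (-4 - 1*1)))²) = -(-26 + 2*(2*(-4 - 1)*(14 + (-4 - 1)))²) = -(-26 + 2*(2*(-5)*(14 - 5))²) = -(-26 + 2*(2*(-5)*9)²) = -(-26 + 2*(-90)²) = -(-26 + 2*8100) = -(-26 + 16200) = -1*16174 = -16174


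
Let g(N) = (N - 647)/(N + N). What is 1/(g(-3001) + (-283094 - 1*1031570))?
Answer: -3001/3945304840 ≈ -7.6065e-7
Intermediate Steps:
g(N) = (-647 + N)/(2*N) (g(N) = (-647 + N)/((2*N)) = (-647 + N)*(1/(2*N)) = (-647 + N)/(2*N))
1/(g(-3001) + (-283094 - 1*1031570)) = 1/((1/2)*(-647 - 3001)/(-3001) + (-283094 - 1*1031570)) = 1/((1/2)*(-1/3001)*(-3648) + (-283094 - 1031570)) = 1/(1824/3001 - 1314664) = 1/(-3945304840/3001) = -3001/3945304840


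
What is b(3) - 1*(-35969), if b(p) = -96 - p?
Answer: 35870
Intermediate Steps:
b(3) - 1*(-35969) = (-96 - 1*3) - 1*(-35969) = (-96 - 3) + 35969 = -99 + 35969 = 35870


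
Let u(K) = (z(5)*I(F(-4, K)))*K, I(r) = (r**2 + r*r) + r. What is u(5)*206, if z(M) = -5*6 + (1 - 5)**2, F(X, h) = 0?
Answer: 0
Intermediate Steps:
I(r) = r + 2*r**2 (I(r) = (r**2 + r**2) + r = 2*r**2 + r = r + 2*r**2)
z(M) = -14 (z(M) = -30 + (-4)**2 = -30 + 16 = -14)
u(K) = 0 (u(K) = (-0*(1 + 2*0))*K = (-0*(1 + 0))*K = (-0)*K = (-14*0)*K = 0*K = 0)
u(5)*206 = 0*206 = 0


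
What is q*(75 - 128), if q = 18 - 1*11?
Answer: -371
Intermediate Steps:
q = 7 (q = 18 - 11 = 7)
q*(75 - 128) = 7*(75 - 128) = 7*(-53) = -371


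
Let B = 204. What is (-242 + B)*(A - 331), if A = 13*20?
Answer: 2698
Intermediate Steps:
A = 260
(-242 + B)*(A - 331) = (-242 + 204)*(260 - 331) = -38*(-71) = 2698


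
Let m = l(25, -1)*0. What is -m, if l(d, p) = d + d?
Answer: 0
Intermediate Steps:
l(d, p) = 2*d
m = 0 (m = (2*25)*0 = 50*0 = 0)
-m = -1*0 = 0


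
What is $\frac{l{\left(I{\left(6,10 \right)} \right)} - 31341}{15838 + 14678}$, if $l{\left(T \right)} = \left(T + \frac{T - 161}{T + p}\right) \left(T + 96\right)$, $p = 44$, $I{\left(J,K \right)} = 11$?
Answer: $- \frac{167507}{167838} \approx -0.99803$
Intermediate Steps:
$l{\left(T \right)} = \left(96 + T\right) \left(T + \frac{-161 + T}{44 + T}\right)$ ($l{\left(T \right)} = \left(T + \frac{T - 161}{T + 44}\right) \left(T + 96\right) = \left(T + \frac{-161 + T}{44 + T}\right) \left(96 + T\right) = \left(96 + T\right) \left(T + \frac{-161 + T}{44 + T}\right)$)
$\frac{l{\left(I{\left(6,10 \right)} \right)} - 31341}{15838 + 14678} = \frac{\frac{-15456 + 11^{3} + 141 \cdot 11^{2} + 4159 \cdot 11}{44 + 11} - 31341}{15838 + 14678} = \frac{\frac{-15456 + 1331 + 141 \cdot 121 + 45749}{55} - 31341}{30516} = \left(\frac{-15456 + 1331 + 17061 + 45749}{55} - 31341\right) \frac{1}{30516} = \left(\frac{1}{55} \cdot 48685 - 31341\right) \frac{1}{30516} = \left(\frac{9737}{11} - 31341\right) \frac{1}{30516} = \left(- \frac{335014}{11}\right) \frac{1}{30516} = - \frac{167507}{167838}$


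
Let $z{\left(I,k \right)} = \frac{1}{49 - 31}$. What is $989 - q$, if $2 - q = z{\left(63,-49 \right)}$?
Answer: $\frac{17767}{18} \approx 987.06$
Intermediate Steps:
$z{\left(I,k \right)} = \frac{1}{18}$
$q = \frac{35}{18}$ ($q = 2 - \frac{1}{18} = \frac{35}{18} \approx 1.9444$)
$989 - q = 989 - \frac{35}{18} = \frac{17767}{18}$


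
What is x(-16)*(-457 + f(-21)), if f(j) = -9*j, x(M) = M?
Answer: 4288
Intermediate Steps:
x(-16)*(-457 + f(-21)) = -16*(-457 - 9*(-21)) = -16*(-457 + 189) = -16*(-268) = 4288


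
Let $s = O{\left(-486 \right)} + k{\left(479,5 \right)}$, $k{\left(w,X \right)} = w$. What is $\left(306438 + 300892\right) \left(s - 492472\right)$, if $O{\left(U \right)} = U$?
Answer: $-299097271070$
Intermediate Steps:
$s = -7$ ($s = -486 + 479 = -7$)
$\left(306438 + 300892\right) \left(s - 492472\right) = \left(306438 + 300892\right) \left(-7 - 492472\right) = 607330 \left(-492479\right) = -299097271070$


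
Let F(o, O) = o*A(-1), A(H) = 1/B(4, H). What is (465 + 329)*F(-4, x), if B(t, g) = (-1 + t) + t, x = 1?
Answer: -3176/7 ≈ -453.71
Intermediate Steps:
B(t, g) = -1 + 2*t
A(H) = ⅐ (A(H) = 1/(-1 + 2*4) = 1/(-1 + 8) = 1/7 = ⅐)
F(o, O) = o/7 (F(o, O) = o*(⅐) = o/7)
(465 + 329)*F(-4, x) = (465 + 329)*((⅐)*(-4)) = 794*(-4/7) = -3176/7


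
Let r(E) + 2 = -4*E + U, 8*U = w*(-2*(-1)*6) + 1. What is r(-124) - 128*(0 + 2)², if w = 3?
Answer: -107/8 ≈ -13.375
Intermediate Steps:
U = 37/8 (U = (3*(-2*(-1)*6) + 1)/8 = (3*(2*6) + 1)/8 = (3*12 + 1)/8 = (36 + 1)/8 = (⅛)*37 = 37/8 ≈ 4.6250)
r(E) = 21/8 - 4*E (r(E) = -2 + (-4*E + 37/8) = -2 + (37/8 - 4*E) = 21/8 - 4*E)
r(-124) - 128*(0 + 2)² = (21/8 - 4*(-124)) - 128*(0 + 2)² = (21/8 + 496) - 128*2² = 3989/8 - 128*4 = 3989/8 - 512 = -107/8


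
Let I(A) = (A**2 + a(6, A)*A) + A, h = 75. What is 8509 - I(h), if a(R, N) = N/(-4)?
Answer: 16861/4 ≈ 4215.3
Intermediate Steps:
a(R, N) = -N/4 (a(R, N) = N*(-1/4) = -N/4)
I(A) = A + 3*A**2/4 (I(A) = (A**2 + (-A/4)*A) + A = (A**2 - A**2/4) + A = 3*A**2/4 + A = A + 3*A**2/4)
8509 - I(h) = 8509 - 75*(4 + 3*75)/4 = 8509 - 75*(4 + 225)/4 = 8509 - 75*229/4 = 8509 - 1*17175/4 = 8509 - 17175/4 = 16861/4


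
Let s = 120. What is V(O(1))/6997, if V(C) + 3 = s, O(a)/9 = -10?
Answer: 117/6997 ≈ 0.016721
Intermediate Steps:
O(a) = -90 (O(a) = 9*(-10) = -90)
V(C) = 117 (V(C) = -3 + 120 = 117)
V(O(1))/6997 = 117/6997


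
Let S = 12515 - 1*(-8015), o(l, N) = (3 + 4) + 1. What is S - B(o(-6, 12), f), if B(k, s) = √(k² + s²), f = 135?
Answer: 20530 - √18289 ≈ 20395.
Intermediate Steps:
o(l, N) = 8 (o(l, N) = 7 + 1 = 8)
S = 20530 (S = 12515 + 8015 = 20530)
S - B(o(-6, 12), f) = 20530 - √(8² + 135²) = 20530 - √(64 + 18225) = 20530 - √18289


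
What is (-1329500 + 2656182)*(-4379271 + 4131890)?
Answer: -328195919842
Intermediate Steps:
(-1329500 + 2656182)*(-4379271 + 4131890) = 1326682*(-247381) = -328195919842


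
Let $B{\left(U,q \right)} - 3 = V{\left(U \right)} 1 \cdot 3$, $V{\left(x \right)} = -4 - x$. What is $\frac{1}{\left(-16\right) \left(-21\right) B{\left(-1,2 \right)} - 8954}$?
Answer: $- \frac{1}{10970} \approx -9.1158 \cdot 10^{-5}$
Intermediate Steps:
$B{\left(U,q \right)} = -9 - 3 U$ ($B{\left(U,q \right)} = 3 + \left(-4 - U\right) 1 \cdot 3 = 3 + \left(-4 - U\right) 3 = 3 - \left(12 + 3 U\right) = -9 - 3 U$)
$\frac{1}{\left(-16\right) \left(-21\right) B{\left(-1,2 \right)} - 8954} = \frac{1}{\left(-16\right) \left(-21\right) \left(-9 - -3\right) - 8954} = \frac{1}{336 \left(-9 + 3\right) - 8954} = \frac{1}{336 \left(-6\right) - 8954} = \frac{1}{-2016 - 8954} = \frac{1}{-10970} = - \frac{1}{10970}$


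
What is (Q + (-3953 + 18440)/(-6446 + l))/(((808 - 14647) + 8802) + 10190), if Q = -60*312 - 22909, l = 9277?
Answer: -117837212/14588143 ≈ -8.0776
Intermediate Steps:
Q = -41629 (Q = -18720 - 22909 = -41629)
(Q + (-3953 + 18440)/(-6446 + l))/(((808 - 14647) + 8802) + 10190) = (-41629 + (-3953 + 18440)/(-6446 + 9277))/(((808 - 14647) + 8802) + 10190) = (-41629 + 14487/2831)/((-13839 + 8802) + 10190) = (-41629 + 14487*(1/2831))/(-5037 + 10190) = (-41629 + 14487/2831)/5153 = -117837212/2831*1/5153 = -117837212/14588143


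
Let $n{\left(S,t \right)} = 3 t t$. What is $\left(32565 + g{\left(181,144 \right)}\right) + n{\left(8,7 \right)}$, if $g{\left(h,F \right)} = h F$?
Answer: $58776$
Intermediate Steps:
$n{\left(S,t \right)} = 3 t^{2}$
$g{\left(h,F \right)} = F h$
$\left(32565 + g{\left(181,144 \right)}\right) + n{\left(8,7 \right)} = \left(32565 + 144 \cdot 181\right) + 3 \cdot 7^{2} = \left(32565 + 26064\right) + 3 \cdot 49 = 58629 + 147 = 58776$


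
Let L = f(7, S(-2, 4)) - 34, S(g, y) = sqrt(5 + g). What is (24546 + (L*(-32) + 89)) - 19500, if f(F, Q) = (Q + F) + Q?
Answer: 5999 - 64*sqrt(3) ≈ 5888.1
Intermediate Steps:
f(F, Q) = F + 2*Q (f(F, Q) = (F + Q) + Q = F + 2*Q)
L = -27 + 2*sqrt(3) (L = (7 + 2*sqrt(5 - 2)) - 34 = (7 + 2*sqrt(3)) - 34 = -27 + 2*sqrt(3) ≈ -23.536)
(24546 + (L*(-32) + 89)) - 19500 = (24546 + ((-27 + 2*sqrt(3))*(-32) + 89)) - 19500 = (24546 + ((864 - 64*sqrt(3)) + 89)) - 19500 = (24546 + (953 - 64*sqrt(3))) - 19500 = (25499 - 64*sqrt(3)) - 19500 = 5999 - 64*sqrt(3)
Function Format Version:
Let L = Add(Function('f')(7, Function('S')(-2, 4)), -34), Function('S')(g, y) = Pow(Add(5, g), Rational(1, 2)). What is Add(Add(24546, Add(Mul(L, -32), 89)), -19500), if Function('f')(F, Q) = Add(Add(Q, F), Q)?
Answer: Add(5999, Mul(-64, Pow(3, Rational(1, 2)))) ≈ 5888.1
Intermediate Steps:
Function('f')(F, Q) = Add(F, Mul(2, Q)) (Function('f')(F, Q) = Add(Add(F, Q), Q) = Add(F, Mul(2, Q)))
L = Add(-27, Mul(2, Pow(3, Rational(1, 2)))) (L = Add(Add(7, Mul(2, Pow(Add(5, -2), Rational(1, 2)))), -34) = Add(Add(7, Mul(2, Pow(3, Rational(1, 2)))), -34) = Add(-27, Mul(2, Pow(3, Rational(1, 2)))) ≈ -23.536)
Add(Add(24546, Add(Mul(L, -32), 89)), -19500) = Add(Add(24546, Add(Mul(Add(-27, Mul(2, Pow(3, Rational(1, 2)))), -32), 89)), -19500) = Add(Add(24546, Add(Add(864, Mul(-64, Pow(3, Rational(1, 2)))), 89)), -19500) = Add(Add(24546, Add(953, Mul(-64, Pow(3, Rational(1, 2))))), -19500) = Add(Add(25499, Mul(-64, Pow(3, Rational(1, 2)))), -19500) = Add(5999, Mul(-64, Pow(3, Rational(1, 2))))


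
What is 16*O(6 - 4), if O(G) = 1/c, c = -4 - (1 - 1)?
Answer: -4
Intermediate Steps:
c = -4 (c = -4 - 1*0 = -4 + 0 = -4)
O(G) = -1/4 (O(G) = 1/(-4) = -1/4)
16*O(6 - 4) = 16*(-1/4) = -4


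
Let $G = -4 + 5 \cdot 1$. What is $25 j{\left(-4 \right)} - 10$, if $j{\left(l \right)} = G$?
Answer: $15$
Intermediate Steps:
$G = 1$ ($G = -4 + 5 = 1$)
$j{\left(l \right)} = 1$
$25 j{\left(-4 \right)} - 10 = 25 \cdot 1 - 10 = 25 - 10 = 15$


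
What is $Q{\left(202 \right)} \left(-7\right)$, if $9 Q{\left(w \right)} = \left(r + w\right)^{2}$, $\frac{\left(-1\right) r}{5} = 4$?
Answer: $- \frac{231868}{9} \approx -25763.0$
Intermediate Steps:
$r = -20$ ($r = \left(-5\right) 4 = -20$)
$Q{\left(w \right)} = \frac{\left(-20 + w\right)^{2}}{9}$
$Q{\left(202 \right)} \left(-7\right) = \frac{\left(-20 + 202\right)^{2}}{9} \left(-7\right) = \frac{182^{2}}{9} \left(-7\right) = \frac{1}{9} \cdot 33124 \left(-7\right) = \frac{33124}{9} \left(-7\right) = - \frac{231868}{9}$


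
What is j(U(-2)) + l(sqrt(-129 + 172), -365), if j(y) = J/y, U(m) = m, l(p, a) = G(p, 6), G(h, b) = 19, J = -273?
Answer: 311/2 ≈ 155.50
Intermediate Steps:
l(p, a) = 19
j(y) = -273/y
j(U(-2)) + l(sqrt(-129 + 172), -365) = -273/(-2) + 19 = -273*(-1/2) + 19 = 273/2 + 19 = 311/2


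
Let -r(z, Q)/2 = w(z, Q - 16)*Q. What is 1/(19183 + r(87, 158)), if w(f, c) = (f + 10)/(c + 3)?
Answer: 145/2750883 ≈ 5.2710e-5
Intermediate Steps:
w(f, c) = (10 + f)/(3 + c)
r(z, Q) = -2*Q*(10 + z)/(-13 + Q) (r(z, Q) = -2*(10 + z)/(3 + (Q - 16))*Q = -2*(10 + z)/(3 + (-16 + Q))*Q = -2*(10 + z)/(-13 + Q)*Q = -2*Q*(10 + z)/(-13 + Q))
1/(19183 + r(87, 158)) = 1/(19183 - 2*158*(10 + 87)/(-13 + 158)) = 1/(19183 - 2*158*97/145) = 1/(19183 - 2*158*1/145*97) = 1/(19183 - 30652/145) = 1/(2750883/145) = 145/2750883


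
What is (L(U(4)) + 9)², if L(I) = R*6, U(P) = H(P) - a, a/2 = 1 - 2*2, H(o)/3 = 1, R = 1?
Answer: 225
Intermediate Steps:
H(o) = 3 (H(o) = 3*1 = 3)
a = -6 (a = 2*(1 - 2*2) = 2*(1 - 4) = 2*(-3) = -6)
U(P) = 9 (U(P) = 3 - 1*(-6) = 3 + 6 = 9)
L(I) = 6 (L(I) = 1*6 = 6)
(L(U(4)) + 9)² = (6 + 9)² = 15² = 225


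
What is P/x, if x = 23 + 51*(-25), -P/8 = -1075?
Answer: -2150/313 ≈ -6.8690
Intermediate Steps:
P = 8600 (P = -8*(-1075) = 8600)
x = -1252 (x = 23 - 1275 = -1252)
P/x = 8600/(-1252) = 8600*(-1/1252) = -2150/313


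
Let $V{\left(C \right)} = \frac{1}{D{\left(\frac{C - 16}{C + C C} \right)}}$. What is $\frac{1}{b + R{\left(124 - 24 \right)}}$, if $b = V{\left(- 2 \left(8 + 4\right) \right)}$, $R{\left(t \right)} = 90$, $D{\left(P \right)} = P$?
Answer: $\frac{5}{381} \approx 0.013123$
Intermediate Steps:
$V{\left(C \right)} = \frac{C + C^{2}}{-16 + C}$ ($V{\left(C \right)} = \frac{1}{\left(C - 16\right) \frac{1}{C + C C}} = \frac{1}{\left(-16 + C\right) \frac{1}{C + C^{2}}} = \frac{1}{\frac{1}{C + C^{2}} \left(-16 + C\right)} = \frac{C + C^{2}}{-16 + C}$)
$b = - \frac{69}{5}$ ($b = \frac{- 2 \left(8 + 4\right) \left(1 - 2 \left(8 + 4\right)\right)}{-16 - 2 \left(8 + 4\right)} = \frac{\left(-2\right) 12 \left(1 - 24\right)}{-16 - 24} = - \frac{24 \left(1 - 24\right)}{-16 - 24} = \left(-24\right) \frac{1}{-40} \left(-23\right) = \left(-24\right) \left(- \frac{1}{40}\right) \left(-23\right) = - \frac{69}{5} \approx -13.8$)
$\frac{1}{b + R{\left(124 - 24 \right)}} = \frac{1}{- \frac{69}{5} + 90} = \frac{1}{\frac{381}{5}} = \frac{5}{381}$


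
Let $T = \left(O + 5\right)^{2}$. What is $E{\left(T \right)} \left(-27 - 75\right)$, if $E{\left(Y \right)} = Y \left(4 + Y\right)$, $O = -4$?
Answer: $-510$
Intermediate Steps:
$T = 1$ ($T = \left(-4 + 5\right)^{2} = 1^{2} = 1$)
$E{\left(T \right)} \left(-27 - 75\right) = 1 \left(4 + 1\right) \left(-27 - 75\right) = 1 \cdot 5 \left(-102\right) = 5 \left(-102\right) = -510$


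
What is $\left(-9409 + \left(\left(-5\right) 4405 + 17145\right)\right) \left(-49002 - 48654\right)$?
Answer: $1395406584$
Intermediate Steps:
$\left(-9409 + \left(\left(-5\right) 4405 + 17145\right)\right) \left(-49002 - 48654\right) = \left(-9409 + \left(-22025 + 17145\right)\right) \left(-97656\right) = \left(-9409 - 4880\right) \left(-97656\right) = \left(-14289\right) \left(-97656\right) = 1395406584$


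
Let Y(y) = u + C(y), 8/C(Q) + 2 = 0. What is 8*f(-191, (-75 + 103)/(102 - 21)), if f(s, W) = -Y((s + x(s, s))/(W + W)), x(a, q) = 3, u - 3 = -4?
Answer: 40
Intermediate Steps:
u = -1 (u = 3 - 4 = -1)
C(Q) = -4 (C(Q) = 8/(-2 + 0) = 8/(-2) = 8*(-1/2) = -4)
Y(y) = -5 (Y(y) = -1 - 4 = -5)
f(s, W) = 5 (f(s, W) = -1*(-5) = 5)
8*f(-191, (-75 + 103)/(102 - 21)) = 8*5 = 40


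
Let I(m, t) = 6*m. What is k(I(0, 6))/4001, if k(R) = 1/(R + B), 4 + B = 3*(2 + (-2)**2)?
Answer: 1/56014 ≈ 1.7853e-5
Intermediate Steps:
B = 14 (B = -4 + 3*(2 + (-2)**2) = -4 + 3*(2 + 4) = -4 + 3*6 = -4 + 18 = 14)
k(R) = 1/(14 + R) (k(R) = 1/(R + 14) = 1/(14 + R))
k(I(0, 6))/4001 = 1/((14 + 6*0)*4001) = (1/4001)/(14 + 0) = (1/4001)/14 = (1/14)*(1/4001) = 1/56014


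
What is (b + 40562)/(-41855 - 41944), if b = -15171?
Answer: -25391/83799 ≈ -0.30300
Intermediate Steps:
(b + 40562)/(-41855 - 41944) = (-15171 + 40562)/(-41855 - 41944) = 25391/(-83799) = 25391*(-1/83799) = -25391/83799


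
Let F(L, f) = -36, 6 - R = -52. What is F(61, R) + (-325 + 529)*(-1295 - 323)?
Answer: -330108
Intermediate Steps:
R = 58 (R = 6 - 1*(-52) = 6 + 52 = 58)
F(61, R) + (-325 + 529)*(-1295 - 323) = -36 + (-325 + 529)*(-1295 - 323) = -36 + 204*(-1618) = -36 - 330072 = -330108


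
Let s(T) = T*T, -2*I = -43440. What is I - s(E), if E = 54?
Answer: 18804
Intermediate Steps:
I = 21720 (I = -1/2*(-43440) = 21720)
s(T) = T**2
I - s(E) = 21720 - 1*54**2 = 21720 - 1*2916 = 21720 - 2916 = 18804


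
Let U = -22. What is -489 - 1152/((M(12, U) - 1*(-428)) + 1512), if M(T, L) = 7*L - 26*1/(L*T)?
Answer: -115441149/235765 ≈ -489.65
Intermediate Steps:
M(T, L) = 7*L - 26/(L*T) (M(T, L) = 7*L - 26*1/(L*T) = 7*L - 26/(L*T))
-489 - 1152/((M(12, U) - 1*(-428)) + 1512) = -489 - 1152/(((7*(-22) - 26/(-22*12)) - 1*(-428)) + 1512) = -489 - 1152/(((-154 - 26*(-1/22)*1/12) + 428) + 1512) = -489 - 1152/(((-154 + 13/132) + 428) + 1512) = -489 - 1152/((-20315/132 + 428) + 1512) = -489 - 1152/(36181/132 + 1512) = -489 - 1152/235765/132 = -489 - 1152*132/235765 = -489 - 152064/235765 = -115441149/235765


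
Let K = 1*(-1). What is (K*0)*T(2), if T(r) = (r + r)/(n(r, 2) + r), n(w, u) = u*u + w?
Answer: 0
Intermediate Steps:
n(w, u) = w + u² (n(w, u) = u² + w = w + u²)
K = -1
T(r) = 2*r/(4 + 2*r) (T(r) = (r + r)/((r + 2²) + r) = (2*r)/((r + 4) + r) = (2*r)/((4 + r) + r) = (2*r)/(4 + 2*r) = 2*r/(4 + 2*r))
(K*0)*T(2) = (-1*0)*(2/(2 + 2)) = 0*(2/4) = 0*(2*(¼)) = 0*(½) = 0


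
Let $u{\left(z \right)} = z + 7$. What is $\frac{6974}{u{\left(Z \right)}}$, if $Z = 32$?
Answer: $\frac{6974}{39} \approx 178.82$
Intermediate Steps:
$u{\left(z \right)} = 7 + z$
$\frac{6974}{u{\left(Z \right)}} = \frac{6974}{7 + 32} = \frac{6974}{39}$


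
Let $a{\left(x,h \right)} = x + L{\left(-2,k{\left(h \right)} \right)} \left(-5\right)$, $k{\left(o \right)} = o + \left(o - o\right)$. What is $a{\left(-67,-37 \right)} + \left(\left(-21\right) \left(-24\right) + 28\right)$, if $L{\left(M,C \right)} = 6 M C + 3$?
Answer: $-1770$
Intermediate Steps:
$k{\left(o \right)} = o$ ($k{\left(o \right)} = o + 0 = o$)
$L{\left(M,C \right)} = 3 + 6 C M$ ($L{\left(M,C \right)} = 6 C M + 3 = 3 + 6 C M$)
$a{\left(x,h \right)} = -15 + x + 60 h$ ($a{\left(x,h \right)} = x + \left(3 + 6 h \left(-2\right)\right) \left(-5\right) = x + \left(3 - 12 h\right) \left(-5\right) = x + \left(-15 + 60 h\right) = -15 + x + 60 h$)
$a{\left(-67,-37 \right)} + \left(\left(-21\right) \left(-24\right) + 28\right) = \left(-15 - 67 + 60 \left(-37\right)\right) + \left(\left(-21\right) \left(-24\right) + 28\right) = \left(-15 - 67 - 2220\right) + \left(504 + 28\right) = -2302 + 532 = -1770$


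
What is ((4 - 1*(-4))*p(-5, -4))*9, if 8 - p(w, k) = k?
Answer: 864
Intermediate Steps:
p(w, k) = 8 - k
((4 - 1*(-4))*p(-5, -4))*9 = ((4 - 1*(-4))*(8 - 1*(-4)))*9 = ((4 + 4)*(8 + 4))*9 = (8*12)*9 = 96*9 = 864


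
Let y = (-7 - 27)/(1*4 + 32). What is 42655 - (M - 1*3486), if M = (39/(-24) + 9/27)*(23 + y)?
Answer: 19945219/432 ≈ 46170.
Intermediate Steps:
y = -17/18 (y = -34/(4 + 32) = -34/36 = -34*1/36 = -17/18 ≈ -0.94444)
M = -12307/432 (M = (39/(-24) + 9/27)*(23 - 17/18) = (39*(-1/24) + 9*(1/27))*(397/18) = (-13/8 + ⅓)*(397/18) = -31/24*397/18 = -12307/432 ≈ -28.488)
42655 - (M - 1*3486) = 42655 - (-12307/432 - 1*3486) = 42655 - (-12307/432 - 3486) = 42655 - 1*(-1518259/432) = 42655 + 1518259/432 = 19945219/432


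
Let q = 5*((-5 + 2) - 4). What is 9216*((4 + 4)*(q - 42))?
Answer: -5677056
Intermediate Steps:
q = -35 (q = 5*(-3 - 4) = 5*(-7) = -35)
9216*((4 + 4)*(q - 42)) = 9216*((4 + 4)*(-35 - 42)) = 9216*(8*(-77)) = 9216*(-616) = -5677056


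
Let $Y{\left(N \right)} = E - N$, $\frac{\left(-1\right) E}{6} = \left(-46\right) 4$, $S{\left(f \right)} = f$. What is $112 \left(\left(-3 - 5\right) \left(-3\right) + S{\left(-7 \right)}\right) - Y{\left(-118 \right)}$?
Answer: $682$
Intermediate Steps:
$E = 1104$ ($E = - 6 \left(\left(-46\right) 4\right) = \left(-6\right) \left(-184\right) = 1104$)
$Y{\left(N \right)} = 1104 - N$
$112 \left(\left(-3 - 5\right) \left(-3\right) + S{\left(-7 \right)}\right) - Y{\left(-118 \right)} = 112 \left(\left(-3 - 5\right) \left(-3\right) - 7\right) - \left(1104 - -118\right) = 112 \left(\left(-8\right) \left(-3\right) - 7\right) - \left(1104 + 118\right) = 112 \left(24 - 7\right) - 1222 = 112 \cdot 17 - 1222 = 1904 - 1222 = 682$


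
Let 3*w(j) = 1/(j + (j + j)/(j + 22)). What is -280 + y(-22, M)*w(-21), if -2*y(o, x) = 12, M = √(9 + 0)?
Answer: -17638/63 ≈ -279.97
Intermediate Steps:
M = 3 (M = √9 = 3)
w(j) = 1/(3*(j + 2*j/(22 + j))) (w(j) = 1/(3*(j + (j + j)/(j + 22))) = 1/(3*(j + (2*j)/(22 + j))) = 1/(3*(j + 2*j/(22 + j))))
y(o, x) = -6 (y(o, x) = -½*12 = -6)
-280 + y(-22, M)*w(-21) = -280 - 2*(22 - 21)/((-21)*(24 - 21)) = -280 - 2*(-1)/(21*3) = -280 - 6*(-1/189) = -280 + 2/63 = -17638/63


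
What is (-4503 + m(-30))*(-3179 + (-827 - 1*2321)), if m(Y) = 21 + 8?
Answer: 28306998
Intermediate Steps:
m(Y) = 29
(-4503 + m(-30))*(-3179 + (-827 - 1*2321)) = (-4503 + 29)*(-3179 + (-827 - 1*2321)) = -4474*(-3179 + (-827 - 2321)) = -4474*(-3179 - 3148) = -4474*(-6327) = 28306998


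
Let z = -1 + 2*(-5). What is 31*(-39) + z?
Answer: -1220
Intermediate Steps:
z = -11 (z = -1 - 10 = -11)
31*(-39) + z = 31*(-39) - 11 = -1209 - 11 = -1220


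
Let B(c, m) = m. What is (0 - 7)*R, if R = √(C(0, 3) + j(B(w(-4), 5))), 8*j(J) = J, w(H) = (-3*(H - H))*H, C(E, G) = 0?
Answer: -7*√10/4 ≈ -5.5340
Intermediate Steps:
w(H) = 0 (w(H) = (-3*0)*H = 0*H = 0)
j(J) = J/8
R = √10/4 (R = √(0 + (⅛)*5) = √(0 + 5/8) = √(5/8) = √10/4 ≈ 0.79057)
(0 - 7)*R = (0 - 7)*(√10/4) = -7*√10/4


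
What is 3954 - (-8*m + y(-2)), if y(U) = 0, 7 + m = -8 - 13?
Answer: 3730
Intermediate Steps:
m = -28 (m = -7 + (-8 - 13) = -7 - 21 = -28)
3954 - (-8*m + y(-2)) = 3954 - (-8*(-28) + 0) = 3954 - (224 + 0) = 3954 - 1*224 = 3954 - 224 = 3730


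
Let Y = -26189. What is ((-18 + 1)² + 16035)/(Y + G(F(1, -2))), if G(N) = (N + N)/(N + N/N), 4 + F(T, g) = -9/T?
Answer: -97944/157121 ≈ -0.62337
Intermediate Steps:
F(T, g) = -4 - 9/T
G(N) = 2*N/(1 + N) (G(N) = (2*N)/(N + 1) = (2*N)/(1 + N) = 2*N/(1 + N))
((-18 + 1)² + 16035)/(Y + G(F(1, -2))) = ((-18 + 1)² + 16035)/(-26189 + 2*(-4 - 9/1)/(1 + (-4 - 9/1))) = ((-17)² + 16035)/(-26189 + 2*(-4 - 9*1)/(1 + (-4 - 9*1))) = (289 + 16035)/(-26189 + 2*(-4 - 9)/(1 + (-4 - 9))) = 16324/(-26189 + 2*(-13)/(1 - 13)) = 16324/(-26189 + 2*(-13)/(-12)) = 16324/(-26189 + 2*(-13)*(-1/12)) = 16324/(-26189 + 13/6) = 16324/(-157121/6) = 16324*(-6/157121) = -97944/157121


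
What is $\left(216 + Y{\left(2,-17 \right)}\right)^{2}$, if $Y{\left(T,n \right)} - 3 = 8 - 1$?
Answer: $51076$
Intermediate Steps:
$Y{\left(T,n \right)} = 10$ ($Y{\left(T,n \right)} = 3 + \left(8 - 1\right) = 3 + 7 = 10$)
$\left(216 + Y{\left(2,-17 \right)}\right)^{2} = \left(216 + 10\right)^{2} = 226^{2} = 51076$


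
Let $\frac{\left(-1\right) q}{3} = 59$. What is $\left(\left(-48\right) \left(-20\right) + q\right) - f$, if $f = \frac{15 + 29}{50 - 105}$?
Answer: $\frac{3919}{5} \approx 783.8$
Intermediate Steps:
$q = -177$ ($q = \left(-3\right) 59 = -177$)
$f = - \frac{4}{5}$ ($f = \frac{44}{-55} = 44 \left(- \frac{1}{55}\right) = - \frac{4}{5} \approx -0.8$)
$\left(\left(-48\right) \left(-20\right) + q\right) - f = \left(\left(-48\right) \left(-20\right) - 177\right) - - \frac{4}{5} = \left(960 - 177\right) + \frac{4}{5} = 783 + \frac{4}{5} = \frac{3919}{5}$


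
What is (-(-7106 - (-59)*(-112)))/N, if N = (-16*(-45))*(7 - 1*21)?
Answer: -6857/5040 ≈ -1.3605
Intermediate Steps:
N = -10080 (N = 720*(7 - 21) = 720*(-14) = -10080)
(-(-7106 - (-59)*(-112)))/N = -(-7106 - (-59)*(-112))/(-10080) = -(-7106 - 1*6608)*(-1/10080) = -(-7106 - 6608)*(-1/10080) = -1*(-13714)*(-1/10080) = 13714*(-1/10080) = -6857/5040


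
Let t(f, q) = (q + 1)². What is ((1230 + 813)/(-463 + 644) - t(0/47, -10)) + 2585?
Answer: 455267/181 ≈ 2515.3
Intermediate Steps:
t(f, q) = (1 + q)²
((1230 + 813)/(-463 + 644) - t(0/47, -10)) + 2585 = ((1230 + 813)/(-463 + 644) - (1 - 10)²) + 2585 = (2043/181 - 1*(-9)²) + 2585 = (2043*(1/181) - 1*81) + 2585 = (2043/181 - 81) + 2585 = -12618/181 + 2585 = 455267/181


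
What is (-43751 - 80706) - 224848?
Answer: -349305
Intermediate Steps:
(-43751 - 80706) - 224848 = -124457 - 224848 = -349305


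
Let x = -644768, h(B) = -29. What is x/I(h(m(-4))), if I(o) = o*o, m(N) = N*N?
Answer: -644768/841 ≈ -766.67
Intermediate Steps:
m(N) = N**2
I(o) = o**2
x/I(h(m(-4))) = -644768/((-29)**2) = -644768/841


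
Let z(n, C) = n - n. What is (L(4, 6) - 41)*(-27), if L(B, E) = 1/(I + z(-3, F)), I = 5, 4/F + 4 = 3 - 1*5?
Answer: 5508/5 ≈ 1101.6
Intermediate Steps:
F = -2/3 (F = 4/(-4 + (3 - 1*5)) = 4/(-4 + (3 - 5)) = 4/(-4 - 2) = 4/(-6) = 4*(-1/6) = -2/3 ≈ -0.66667)
z(n, C) = 0
L(B, E) = 1/5 (L(B, E) = 1/(5 + 0) = 1/5)
(L(4, 6) - 41)*(-27) = (1/5 - 41)*(-27) = -204/5*(-27) = 5508/5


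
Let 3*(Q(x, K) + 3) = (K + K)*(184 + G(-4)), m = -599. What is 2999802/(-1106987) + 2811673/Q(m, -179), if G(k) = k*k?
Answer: -9552269199171/79270232083 ≈ -120.50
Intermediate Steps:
G(k) = k**2
Q(x, K) = -3 + 400*K/3 (Q(x, K) = -3 + ((K + K)*(184 + (-4)**2))/3 = -3 + ((2*K)*(184 + 16))/3 = -3 + ((2*K)*200)/3 = -3 + (400*K)/3 = -3 + 400*K/3)
2999802/(-1106987) + 2811673/Q(m, -179) = 2999802/(-1106987) + 2811673/(-3 + (400/3)*(-179)) = 2999802*(-1/1106987) + 2811673/(-3 - 71600/3) = -2999802/1106987 + 2811673/(-71609/3) = -2999802/1106987 + 2811673*(-3/71609) = -2999802/1106987 - 8435019/71609 = -9552269199171/79270232083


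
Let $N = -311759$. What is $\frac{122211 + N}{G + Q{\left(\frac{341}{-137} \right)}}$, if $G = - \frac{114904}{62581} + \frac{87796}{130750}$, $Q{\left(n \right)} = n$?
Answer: $\frac{106241446231698500}{2047869962269} \approx 51879.0$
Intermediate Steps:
$G = - \frac{4764668262}{4091232875}$ ($G = \left(-114904\right) \frac{1}{62581} + 87796 \cdot \frac{1}{130750} = - \frac{114904}{62581} + \frac{43898}{65375} = - \frac{4764668262}{4091232875} \approx -1.1646$)
$\frac{122211 + N}{G + Q{\left(\frac{341}{-137} \right)}} = \frac{122211 - 311759}{- \frac{4764668262}{4091232875} + \frac{341}{-137}} = - \frac{189548}{- \frac{4764668262}{4091232875} + 341 \left(- \frac{1}{137}\right)} = - \frac{189548}{- \frac{4764668262}{4091232875} - \frac{341}{137}} = - \frac{189548}{- \frac{2047869962269}{560498903875}} = \left(-189548\right) \left(- \frac{560498903875}{2047869962269}\right) = \frac{106241446231698500}{2047869962269}$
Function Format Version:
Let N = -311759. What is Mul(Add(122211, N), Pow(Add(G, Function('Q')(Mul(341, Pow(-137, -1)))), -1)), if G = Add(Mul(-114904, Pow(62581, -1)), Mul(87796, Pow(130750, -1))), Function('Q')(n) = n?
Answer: Rational(106241446231698500, 2047869962269) ≈ 51879.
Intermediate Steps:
G = Rational(-4764668262, 4091232875) (G = Add(Mul(-114904, Rational(1, 62581)), Mul(87796, Rational(1, 130750))) = Add(Rational(-114904, 62581), Rational(43898, 65375)) = Rational(-4764668262, 4091232875) ≈ -1.1646)
Mul(Add(122211, N), Pow(Add(G, Function('Q')(Mul(341, Pow(-137, -1)))), -1)) = Mul(Add(122211, -311759), Pow(Add(Rational(-4764668262, 4091232875), Mul(341, Pow(-137, -1))), -1)) = Mul(-189548, Pow(Add(Rational(-4764668262, 4091232875), Mul(341, Rational(-1, 137))), -1)) = Mul(-189548, Pow(Add(Rational(-4764668262, 4091232875), Rational(-341, 137)), -1)) = Mul(-189548, Pow(Rational(-2047869962269, 560498903875), -1)) = Mul(-189548, Rational(-560498903875, 2047869962269)) = Rational(106241446231698500, 2047869962269)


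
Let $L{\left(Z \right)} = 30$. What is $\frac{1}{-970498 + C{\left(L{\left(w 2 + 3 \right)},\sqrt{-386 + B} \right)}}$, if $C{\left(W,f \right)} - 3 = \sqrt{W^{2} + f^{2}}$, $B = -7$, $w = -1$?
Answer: $- \frac{970495}{941860544518} - \frac{13 \sqrt{3}}{941860544518} \approx -1.0304 \cdot 10^{-6}$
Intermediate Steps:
$C{\left(W,f \right)} = 3 + \sqrt{W^{2} + f^{2}}$
$\frac{1}{-970498 + C{\left(L{\left(w 2 + 3 \right)},\sqrt{-386 + B} \right)}} = \frac{1}{-970498 + \left(3 + \sqrt{30^{2} + \left(\sqrt{-386 - 7}\right)^{2}}\right)} = \frac{1}{-970498 + \left(3 + \sqrt{900 + \left(\sqrt{-393}\right)^{2}}\right)} = \frac{1}{-970498 + \left(3 + \sqrt{900 + \left(i \sqrt{393}\right)^{2}}\right)} = \frac{1}{-970498 + \left(3 + \sqrt{900 - 393}\right)} = \frac{1}{-970498 + \left(3 + \sqrt{507}\right)} = \frac{1}{-970498 + \left(3 + 13 \sqrt{3}\right)} = \frac{1}{-970495 + 13 \sqrt{3}}$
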